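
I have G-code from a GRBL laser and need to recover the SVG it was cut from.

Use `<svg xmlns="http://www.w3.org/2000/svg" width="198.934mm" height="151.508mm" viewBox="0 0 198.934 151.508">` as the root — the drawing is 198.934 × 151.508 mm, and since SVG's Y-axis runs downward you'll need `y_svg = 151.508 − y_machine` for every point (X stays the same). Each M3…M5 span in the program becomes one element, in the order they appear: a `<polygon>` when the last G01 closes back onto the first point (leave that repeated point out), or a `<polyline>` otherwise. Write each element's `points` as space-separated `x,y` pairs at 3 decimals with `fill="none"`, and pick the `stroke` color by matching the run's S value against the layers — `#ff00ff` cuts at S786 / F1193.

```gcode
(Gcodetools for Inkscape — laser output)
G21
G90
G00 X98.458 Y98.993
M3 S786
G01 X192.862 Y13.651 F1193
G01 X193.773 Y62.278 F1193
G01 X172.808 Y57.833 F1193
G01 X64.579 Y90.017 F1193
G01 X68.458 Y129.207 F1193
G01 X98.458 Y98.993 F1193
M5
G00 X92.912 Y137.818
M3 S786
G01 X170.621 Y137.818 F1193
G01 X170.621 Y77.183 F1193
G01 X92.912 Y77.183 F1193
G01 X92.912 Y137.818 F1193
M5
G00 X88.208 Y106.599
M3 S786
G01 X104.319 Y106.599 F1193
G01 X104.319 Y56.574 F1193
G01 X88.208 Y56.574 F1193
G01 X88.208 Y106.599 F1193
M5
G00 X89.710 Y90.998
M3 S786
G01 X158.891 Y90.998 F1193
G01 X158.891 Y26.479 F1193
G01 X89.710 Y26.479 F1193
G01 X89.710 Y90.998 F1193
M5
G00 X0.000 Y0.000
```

<svg xmlns="http://www.w3.org/2000/svg" width="198.934mm" height="151.508mm" viewBox="0 0 198.934 151.508">
  <polygon points="98.458,52.515 192.862,137.857 193.773,89.230 172.808,93.675 64.579,61.491 68.458,22.301" fill="none" stroke="#ff00ff"/>
  <polygon points="92.912,13.690 170.621,13.690 170.621,74.325 92.912,74.325" fill="none" stroke="#ff00ff"/>
  <polygon points="88.208,44.909 104.319,44.909 104.319,94.934 88.208,94.934" fill="none" stroke="#ff00ff"/>
  <polygon points="89.710,60.510 158.891,60.510 158.891,125.029 89.710,125.029" fill="none" stroke="#ff00ff"/>
</svg>

y_svg = 151.508 − y_m. Every run uses S786, so all elements get stroke `#ff00ff` (cut).

[1] closed run; points: 98.458,52.515 192.862,137.857 193.773,89.230 172.808,93.675 64.579,61.491 68.458,22.301

[2] closed run; points: 92.912,13.690 170.621,13.690 170.621,74.325 92.912,74.325

[3] closed run; points: 88.208,44.909 104.319,44.909 104.319,94.934 88.208,94.934

[4] closed run; points: 89.710,60.510 158.891,60.510 158.891,125.029 89.710,125.029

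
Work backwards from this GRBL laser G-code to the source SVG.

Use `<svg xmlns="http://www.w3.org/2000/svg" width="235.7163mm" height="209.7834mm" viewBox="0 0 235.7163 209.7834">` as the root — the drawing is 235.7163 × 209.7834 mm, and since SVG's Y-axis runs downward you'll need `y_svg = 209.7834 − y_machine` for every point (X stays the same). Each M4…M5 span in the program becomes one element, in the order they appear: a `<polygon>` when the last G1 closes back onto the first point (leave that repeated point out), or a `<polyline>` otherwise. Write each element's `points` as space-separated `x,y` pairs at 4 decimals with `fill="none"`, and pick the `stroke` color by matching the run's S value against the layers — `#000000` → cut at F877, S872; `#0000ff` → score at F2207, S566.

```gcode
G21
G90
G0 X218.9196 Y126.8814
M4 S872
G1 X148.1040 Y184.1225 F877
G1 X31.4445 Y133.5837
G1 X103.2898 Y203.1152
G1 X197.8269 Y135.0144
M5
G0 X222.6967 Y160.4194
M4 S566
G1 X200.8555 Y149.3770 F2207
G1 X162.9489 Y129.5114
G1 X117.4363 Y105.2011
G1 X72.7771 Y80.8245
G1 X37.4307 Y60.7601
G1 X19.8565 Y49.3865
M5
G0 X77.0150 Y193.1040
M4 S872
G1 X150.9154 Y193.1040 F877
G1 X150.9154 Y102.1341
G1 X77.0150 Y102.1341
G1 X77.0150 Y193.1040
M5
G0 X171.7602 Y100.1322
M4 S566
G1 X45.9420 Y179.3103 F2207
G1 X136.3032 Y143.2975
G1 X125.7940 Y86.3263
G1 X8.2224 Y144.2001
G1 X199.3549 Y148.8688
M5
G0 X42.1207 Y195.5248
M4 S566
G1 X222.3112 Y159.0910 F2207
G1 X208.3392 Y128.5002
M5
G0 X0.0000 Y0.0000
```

Each laser-on run becomes one SVG element. Flip Y back into SVG space with y_svg = 209.7834 − y_machine.

Run 1: power S872 maps to stroke `#000000` (cut). The run is open, so emit a `<polyline>` with points (Y-flipped): 218.9196,82.9020 148.1040,25.6609 31.4445,76.1997 103.2898,6.6682 197.8269,74.7690.

Run 2: S566 ⇒ score layer `#0000ff`. The run is open, so emit a `<polyline>` with points (Y-flipped): 222.6967,49.3640 200.8555,60.4064 162.9489,80.2720 117.4363,104.5823 72.7771,128.9589 37.4307,149.0233 19.8565,160.3969.

Run 3: the run's S872 means `#000000` (cut). The run returns to its start, so emit a `<polygon>` with points (Y-flipped): 77.0150,16.6794 150.9154,16.6794 150.9154,107.6493 77.0150,107.6493.

Run 4: the run's S566 means `#0000ff` (score). The run is open, so emit a `<polyline>` with points (Y-flipped): 171.7602,109.6512 45.9420,30.4731 136.3032,66.4859 125.7940,123.4571 8.2224,65.5833 199.3549,60.9146.

Run 5: the run's S566 means `#0000ff` (score). The run is open, so emit a `<polyline>` with points (Y-flipped): 42.1207,14.2586 222.3112,50.6924 208.3392,81.2832.

<svg xmlns="http://www.w3.org/2000/svg" width="235.7163mm" height="209.7834mm" viewBox="0 0 235.7163 209.7834">
  <polyline points="218.9196,82.9020 148.1040,25.6609 31.4445,76.1997 103.2898,6.6682 197.8269,74.7690" fill="none" stroke="#000000"/>
  <polyline points="222.6967,49.3640 200.8555,60.4064 162.9489,80.2720 117.4363,104.5823 72.7771,128.9589 37.4307,149.0233 19.8565,160.3969" fill="none" stroke="#0000ff"/>
  <polygon points="77.0150,16.6794 150.9154,16.6794 150.9154,107.6493 77.0150,107.6493" fill="none" stroke="#000000"/>
  <polyline points="171.7602,109.6512 45.9420,30.4731 136.3032,66.4859 125.7940,123.4571 8.2224,65.5833 199.3549,60.9146" fill="none" stroke="#0000ff"/>
  <polyline points="42.1207,14.2586 222.3112,50.6924 208.3392,81.2832" fill="none" stroke="#0000ff"/>
</svg>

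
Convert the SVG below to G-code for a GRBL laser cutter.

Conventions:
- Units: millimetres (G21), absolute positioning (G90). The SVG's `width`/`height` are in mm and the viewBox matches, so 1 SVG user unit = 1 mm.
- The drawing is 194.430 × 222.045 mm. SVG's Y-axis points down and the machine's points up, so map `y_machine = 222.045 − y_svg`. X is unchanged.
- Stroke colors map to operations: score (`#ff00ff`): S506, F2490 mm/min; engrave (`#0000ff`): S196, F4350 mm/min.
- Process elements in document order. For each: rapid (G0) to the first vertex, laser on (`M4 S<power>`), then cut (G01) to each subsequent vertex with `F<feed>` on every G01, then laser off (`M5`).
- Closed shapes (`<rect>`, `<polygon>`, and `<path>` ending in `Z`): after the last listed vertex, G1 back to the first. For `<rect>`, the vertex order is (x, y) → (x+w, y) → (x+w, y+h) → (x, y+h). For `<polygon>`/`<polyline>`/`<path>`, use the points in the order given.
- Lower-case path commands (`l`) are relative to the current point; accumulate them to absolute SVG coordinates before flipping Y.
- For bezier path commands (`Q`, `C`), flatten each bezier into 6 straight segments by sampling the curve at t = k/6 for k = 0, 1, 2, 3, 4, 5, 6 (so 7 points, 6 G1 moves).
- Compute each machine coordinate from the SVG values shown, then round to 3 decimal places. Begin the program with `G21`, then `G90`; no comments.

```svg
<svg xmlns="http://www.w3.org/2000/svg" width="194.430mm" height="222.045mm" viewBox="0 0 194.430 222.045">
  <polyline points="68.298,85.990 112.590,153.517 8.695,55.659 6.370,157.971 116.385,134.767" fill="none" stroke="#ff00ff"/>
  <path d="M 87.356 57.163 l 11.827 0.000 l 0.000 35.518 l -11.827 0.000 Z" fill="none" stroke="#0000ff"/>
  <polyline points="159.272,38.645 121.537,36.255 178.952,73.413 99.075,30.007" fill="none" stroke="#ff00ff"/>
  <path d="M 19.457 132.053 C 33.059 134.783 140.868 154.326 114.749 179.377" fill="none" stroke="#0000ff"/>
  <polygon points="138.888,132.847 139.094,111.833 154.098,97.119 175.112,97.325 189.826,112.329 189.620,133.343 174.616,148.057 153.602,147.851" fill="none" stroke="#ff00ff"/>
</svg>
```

viewBox `0 0 194.430 222.045` with mm width/height → 1 unit = 1 mm. Flip: y_m = 222.045 − y_svg.

**Shape 1** — `<polyline>` open polyline, stroke `#ff00ff` → score (S506, F2490). Machine vertices: (68.298,136.055) → (112.590,68.528) → (8.695,166.386) → (6.370,64.074) → (116.385,87.278). Open path.

**Shape 2** — `<path>` rectangle, stroke `#0000ff` → engrave (S196, F4350). Machine vertices: (87.356,164.882) → (99.183,164.882) → (99.183,129.364) → (87.356,129.364) → (87.356,164.882). Closed: final G1 returns to the first vertex.

**Shape 3** — `<polyline>` open polyline, stroke `#ff00ff` → score (S506, F2490). Machine vertices: (159.272,183.400) → (121.537,185.790) → (178.952,148.632) → (99.075,192.038). Open path.

**Shape 4** — `<path>` cubic bezier, stroke `#0000ff` → engrave (S196, F4350). Control points (SVG): P0=(19.457,132.053), P1=(33.059,134.783), P2=(140.868,154.326), P3=(114.749,179.377); sampled at t=k/6. Machine vertices: (19.457,89.992) → (33.052,87.278) → (56.012,82.076) → (81.998,74.700) → (104.675,65.464) → (117.704,54.682) → (114.749,42.668). Open path.

**Shape 5** — `<polygon>` regular polygon, stroke `#ff00ff` → score (S506, F2490). Machine vertices: (138.888,89.198) → (139.094,110.212) → (154.098,124.926) → (175.112,124.720) → (189.826,109.716) → (189.620,88.702) → (174.616,73.988) → (153.602,74.194) → (138.888,89.198). Closed: final G1 returns to the first vertex.

G21
G90
G0 X68.298 Y136.055
M4 S506
G01 X112.590 Y68.528 F2490
G01 X8.695 Y166.386 F2490
G01 X6.370 Y64.074 F2490
G01 X116.385 Y87.278 F2490
M5
G0 X87.356 Y164.882
M4 S196
G01 X99.183 Y164.882 F4350
G01 X99.183 Y129.364 F4350
G01 X87.356 Y129.364 F4350
G01 X87.356 Y164.882 F4350
M5
G0 X159.272 Y183.400
M4 S506
G01 X121.537 Y185.790 F2490
G01 X178.952 Y148.632 F2490
G01 X99.075 Y192.038 F2490
M5
G0 X19.457 Y89.992
M4 S196
G01 X33.052 Y87.278 F4350
G01 X56.012 Y82.076 F4350
G01 X81.998 Y74.700 F4350
G01 X104.675 Y65.464 F4350
G01 X117.704 Y54.682 F4350
G01 X114.749 Y42.668 F4350
M5
G0 X138.888 Y89.198
M4 S506
G01 X139.094 Y110.212 F2490
G01 X154.098 Y124.926 F2490
G01 X175.112 Y124.720 F2490
G01 X189.826 Y109.716 F2490
G01 X189.620 Y88.702 F2490
G01 X174.616 Y73.988 F2490
G01 X153.602 Y74.194 F2490
G01 X138.888 Y89.198 F2490
M5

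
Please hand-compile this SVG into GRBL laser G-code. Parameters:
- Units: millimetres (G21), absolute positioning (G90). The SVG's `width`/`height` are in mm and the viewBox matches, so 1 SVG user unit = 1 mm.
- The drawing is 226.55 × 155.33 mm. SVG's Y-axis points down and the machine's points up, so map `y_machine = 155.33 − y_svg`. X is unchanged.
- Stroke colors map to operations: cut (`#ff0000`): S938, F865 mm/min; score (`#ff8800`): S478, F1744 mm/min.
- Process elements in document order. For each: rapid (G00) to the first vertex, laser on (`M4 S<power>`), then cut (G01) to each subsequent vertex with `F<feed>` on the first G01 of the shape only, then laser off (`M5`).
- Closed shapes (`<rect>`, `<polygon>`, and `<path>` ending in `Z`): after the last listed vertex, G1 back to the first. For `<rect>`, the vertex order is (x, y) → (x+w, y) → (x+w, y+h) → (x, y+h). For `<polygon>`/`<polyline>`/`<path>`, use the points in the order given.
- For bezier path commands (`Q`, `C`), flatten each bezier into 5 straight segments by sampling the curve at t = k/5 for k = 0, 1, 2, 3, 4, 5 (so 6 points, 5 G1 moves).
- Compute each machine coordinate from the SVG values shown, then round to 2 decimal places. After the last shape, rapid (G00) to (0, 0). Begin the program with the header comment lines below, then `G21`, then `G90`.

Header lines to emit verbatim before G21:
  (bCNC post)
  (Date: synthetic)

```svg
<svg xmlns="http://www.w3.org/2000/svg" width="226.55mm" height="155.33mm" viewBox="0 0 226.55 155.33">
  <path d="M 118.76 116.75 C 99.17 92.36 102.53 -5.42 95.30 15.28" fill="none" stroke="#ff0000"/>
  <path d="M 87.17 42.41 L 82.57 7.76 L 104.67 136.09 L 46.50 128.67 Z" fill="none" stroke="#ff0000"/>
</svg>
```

(bCNC post)
(Date: synthetic)
G21
G90
G00 X118.76 Y38.58
M4 S938
G01 X109.49 Y60.49 F865
G01 X104.12 Y90.80
G01 X101.04 Y120.30
G01 X98.64 Y139.79
G01 X95.30 Y140.05
M5
G00 X87.17 Y112.92
M4 S938
G01 X82.57 Y147.57 F865
G01 X104.67 Y19.24
G01 X46.50 Y26.66
G01 X87.17 Y112.92
M5
G00 X0.00 Y0.00

1 u = 1 mm; y_m = 155.33 − y.

[1] `<path>` cubic bezier, #ff0000→cut S938 F865: (118.76,38.58) → (109.49,60.49) → (104.12,90.80) → (101.04,120.30) → (98.64,139.79) → (95.30,140.05)

[2] `<path>` closed polygon, #ff0000→cut S938 F865: (87.17,112.92) → (82.57,147.57) → (104.67,19.24) → (46.50,26.66) → (87.17,112.92) (closed)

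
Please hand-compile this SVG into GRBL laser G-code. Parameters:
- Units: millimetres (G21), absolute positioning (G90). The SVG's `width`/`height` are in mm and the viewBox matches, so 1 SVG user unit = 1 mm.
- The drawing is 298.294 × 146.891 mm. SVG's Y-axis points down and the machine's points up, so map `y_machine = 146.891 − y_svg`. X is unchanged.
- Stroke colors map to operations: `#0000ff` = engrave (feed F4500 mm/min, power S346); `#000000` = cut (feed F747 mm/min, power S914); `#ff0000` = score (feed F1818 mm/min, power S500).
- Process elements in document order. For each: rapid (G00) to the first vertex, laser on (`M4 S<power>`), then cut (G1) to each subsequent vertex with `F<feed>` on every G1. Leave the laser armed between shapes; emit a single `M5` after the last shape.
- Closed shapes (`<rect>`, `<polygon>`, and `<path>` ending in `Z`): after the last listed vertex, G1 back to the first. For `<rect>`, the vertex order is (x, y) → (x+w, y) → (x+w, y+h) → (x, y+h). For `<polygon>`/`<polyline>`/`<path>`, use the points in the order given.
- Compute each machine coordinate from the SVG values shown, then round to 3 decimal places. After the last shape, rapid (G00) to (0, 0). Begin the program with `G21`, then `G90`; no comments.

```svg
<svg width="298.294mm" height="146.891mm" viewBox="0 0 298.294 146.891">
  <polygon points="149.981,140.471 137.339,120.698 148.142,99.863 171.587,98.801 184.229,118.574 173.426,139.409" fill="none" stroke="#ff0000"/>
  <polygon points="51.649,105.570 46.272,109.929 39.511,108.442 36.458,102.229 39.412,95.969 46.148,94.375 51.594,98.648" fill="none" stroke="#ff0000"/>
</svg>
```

viewBox `0 0 298.294 146.891` with mm width/height → 1 unit = 1 mm. Flip: y_m = 146.891 − y_svg.

**Shape 1** — `<polygon>` regular polygon, stroke `#ff0000` → score (S500, F1818). Machine vertices: (149.981,6.420) → (137.339,26.193) → (148.142,47.028) → (171.587,48.090) → (184.229,28.317) → (173.426,7.482) → (149.981,6.420). Closed: final G1 returns to the first vertex.

**Shape 2** — `<polygon>` regular polygon, stroke `#ff0000` → score (S500, F1818). Machine vertices: (51.649,41.321) → (46.272,36.962) → (39.511,38.449) → (36.458,44.662) → (39.412,50.922) → (46.148,52.516) → (51.594,48.243) → (51.649,41.321). Closed: final G1 returns to the first vertex.

G21
G90
G00 X149.981 Y6.420
M4 S500
G1 X137.339 Y26.193 F1818
G1 X148.142 Y47.028 F1818
G1 X171.587 Y48.090 F1818
G1 X184.229 Y28.317 F1818
G1 X173.426 Y7.482 F1818
G1 X149.981 Y6.420 F1818
G00 X51.649 Y41.321
M4 S500
G1 X46.272 Y36.962 F1818
G1 X39.511 Y38.449 F1818
G1 X36.458 Y44.662 F1818
G1 X39.412 Y50.922 F1818
G1 X46.148 Y52.516 F1818
G1 X51.594 Y48.243 F1818
G1 X51.649 Y41.321 F1818
M5
G00 X0.000 Y0.000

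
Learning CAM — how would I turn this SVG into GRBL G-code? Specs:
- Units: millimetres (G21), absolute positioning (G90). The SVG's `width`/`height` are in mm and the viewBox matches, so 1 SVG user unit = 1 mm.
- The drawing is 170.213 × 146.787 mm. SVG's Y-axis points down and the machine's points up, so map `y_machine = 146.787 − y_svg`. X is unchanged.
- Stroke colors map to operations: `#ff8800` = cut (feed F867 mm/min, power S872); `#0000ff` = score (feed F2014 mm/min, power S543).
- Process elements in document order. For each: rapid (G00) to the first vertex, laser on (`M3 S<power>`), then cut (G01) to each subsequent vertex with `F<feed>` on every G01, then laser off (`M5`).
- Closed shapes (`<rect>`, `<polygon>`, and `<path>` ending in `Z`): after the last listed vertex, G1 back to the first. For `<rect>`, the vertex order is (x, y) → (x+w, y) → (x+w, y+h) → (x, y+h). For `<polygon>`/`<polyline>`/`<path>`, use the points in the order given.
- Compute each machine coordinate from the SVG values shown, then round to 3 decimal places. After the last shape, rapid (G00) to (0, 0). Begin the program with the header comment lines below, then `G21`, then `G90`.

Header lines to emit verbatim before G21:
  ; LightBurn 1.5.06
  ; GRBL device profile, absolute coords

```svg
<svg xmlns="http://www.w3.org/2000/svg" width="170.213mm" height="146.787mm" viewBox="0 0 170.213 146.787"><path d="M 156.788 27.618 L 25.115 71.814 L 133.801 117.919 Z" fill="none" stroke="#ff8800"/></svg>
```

Since the viewBox matches the mm dimensions, user units are millimetres directly. The only transform is the Y-flip y_m = 146.787 − y_svg.

Shape 1 is a closed polygon drawn with `<path>`. Its stroke #ff8800 means cut at S872, F867. After flipping Y the toolpath is (156.788,119.169) → (25.115,74.973) → (133.801,28.868) → (156.788,119.169), returning to the start.

; LightBurn 1.5.06
; GRBL device profile, absolute coords
G21
G90
G00 X156.788 Y119.169
M3 S872
G01 X25.115 Y74.973 F867
G01 X133.801 Y28.868 F867
G01 X156.788 Y119.169 F867
M5
G00 X0.000 Y0.000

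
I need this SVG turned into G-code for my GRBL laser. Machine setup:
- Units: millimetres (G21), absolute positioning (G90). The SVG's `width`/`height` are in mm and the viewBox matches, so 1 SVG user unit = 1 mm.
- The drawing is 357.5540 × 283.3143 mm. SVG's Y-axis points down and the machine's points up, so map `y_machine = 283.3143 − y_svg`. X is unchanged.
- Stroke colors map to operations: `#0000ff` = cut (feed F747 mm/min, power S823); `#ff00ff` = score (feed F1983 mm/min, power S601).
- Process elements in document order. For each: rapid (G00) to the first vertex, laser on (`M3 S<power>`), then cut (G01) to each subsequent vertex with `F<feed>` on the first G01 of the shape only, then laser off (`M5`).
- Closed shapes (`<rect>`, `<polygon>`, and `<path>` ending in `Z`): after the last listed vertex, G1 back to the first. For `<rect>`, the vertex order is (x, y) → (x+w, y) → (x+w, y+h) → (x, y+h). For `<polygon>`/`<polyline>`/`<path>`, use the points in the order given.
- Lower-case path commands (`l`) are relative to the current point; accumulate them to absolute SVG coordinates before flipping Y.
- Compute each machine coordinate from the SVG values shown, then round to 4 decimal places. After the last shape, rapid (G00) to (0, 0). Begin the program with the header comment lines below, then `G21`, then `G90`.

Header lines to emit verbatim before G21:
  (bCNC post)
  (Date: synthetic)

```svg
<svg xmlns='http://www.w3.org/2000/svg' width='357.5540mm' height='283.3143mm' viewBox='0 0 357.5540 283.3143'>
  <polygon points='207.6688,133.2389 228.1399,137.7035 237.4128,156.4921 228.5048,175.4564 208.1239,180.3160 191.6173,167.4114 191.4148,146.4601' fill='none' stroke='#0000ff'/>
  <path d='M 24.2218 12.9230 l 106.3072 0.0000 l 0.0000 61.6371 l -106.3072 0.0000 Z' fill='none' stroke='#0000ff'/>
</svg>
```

1 u = 1 mm; y_m = 283.3143 − y.

[1] `<polygon>` regular polygon, #0000ff→cut S823 F747: (207.6688,150.0754) → (228.1399,145.6108) → (237.4128,126.8222) → (228.5048,107.8579) → (208.1239,102.9983) → (191.6173,115.9029) → (191.4148,136.8542) → (207.6688,150.0754) (closed)

[2] `<path>` rectangle, #0000ff→cut S823 F747: (24.2218,270.3913) → (130.5290,270.3913) → (130.5290,208.7542) → (24.2218,208.7542) → (24.2218,270.3913) (closed)

(bCNC post)
(Date: synthetic)
G21
G90
G00 X207.6688 Y150.0754
M3 S823
G01 X228.1399 Y145.6108 F747
G01 X237.4128 Y126.8222
G01 X228.5048 Y107.8579
G01 X208.1239 Y102.9983
G01 X191.6173 Y115.9029
G01 X191.4148 Y136.8542
G01 X207.6688 Y150.0754
M5
G00 X24.2218 Y270.3913
M3 S823
G01 X130.5290 Y270.3913 F747
G01 X130.5290 Y208.7542
G01 X24.2218 Y208.7542
G01 X24.2218 Y270.3913
M5
G00 X0.0000 Y0.0000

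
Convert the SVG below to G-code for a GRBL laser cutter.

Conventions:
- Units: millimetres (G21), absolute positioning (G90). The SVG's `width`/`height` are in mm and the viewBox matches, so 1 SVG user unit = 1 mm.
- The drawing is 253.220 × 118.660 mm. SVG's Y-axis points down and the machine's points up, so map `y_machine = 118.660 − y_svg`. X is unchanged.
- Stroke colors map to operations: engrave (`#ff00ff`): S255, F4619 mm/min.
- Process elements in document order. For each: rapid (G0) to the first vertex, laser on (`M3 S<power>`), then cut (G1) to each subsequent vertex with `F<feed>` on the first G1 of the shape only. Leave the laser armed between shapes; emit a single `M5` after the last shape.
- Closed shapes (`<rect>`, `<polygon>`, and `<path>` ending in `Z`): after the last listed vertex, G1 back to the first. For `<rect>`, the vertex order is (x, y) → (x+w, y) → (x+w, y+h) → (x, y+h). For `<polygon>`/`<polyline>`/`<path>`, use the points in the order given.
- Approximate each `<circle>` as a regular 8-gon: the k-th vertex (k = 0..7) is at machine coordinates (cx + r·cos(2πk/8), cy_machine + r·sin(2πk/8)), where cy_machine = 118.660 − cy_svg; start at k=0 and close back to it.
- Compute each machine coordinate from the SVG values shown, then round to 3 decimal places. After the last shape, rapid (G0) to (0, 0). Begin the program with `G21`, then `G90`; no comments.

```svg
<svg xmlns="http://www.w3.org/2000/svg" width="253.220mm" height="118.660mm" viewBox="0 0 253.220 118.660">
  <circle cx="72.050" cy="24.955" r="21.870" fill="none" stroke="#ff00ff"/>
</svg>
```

G21
G90
G0 X93.920 Y93.705
M3 S255
G1 X87.514 Y109.169 F4619
G1 X72.050 Y115.575
G1 X56.586 Y109.169
G1 X50.180 Y93.705
G1 X56.586 Y78.241
G1 X72.050 Y71.835
G1 X87.514 Y78.241
G1 X93.920 Y93.705
M5
G0 X0.000 Y0.000

Since the viewBox matches the mm dimensions, user units are millimetres directly. The only transform is the Y-flip y_m = 118.660 − y_svg.

Shape 1 is a circle drawn with `<circle>`. Its stroke #ff00ff means engrave at S255, F4619. After flipping Y the toolpath is (93.920,93.705) → (87.514,109.169) → (72.050,115.575) → (56.586,109.169) → (50.180,93.705) → (56.586,78.241) → (72.050,71.835) → (87.514,78.241) → (93.920,93.705), returning to the start.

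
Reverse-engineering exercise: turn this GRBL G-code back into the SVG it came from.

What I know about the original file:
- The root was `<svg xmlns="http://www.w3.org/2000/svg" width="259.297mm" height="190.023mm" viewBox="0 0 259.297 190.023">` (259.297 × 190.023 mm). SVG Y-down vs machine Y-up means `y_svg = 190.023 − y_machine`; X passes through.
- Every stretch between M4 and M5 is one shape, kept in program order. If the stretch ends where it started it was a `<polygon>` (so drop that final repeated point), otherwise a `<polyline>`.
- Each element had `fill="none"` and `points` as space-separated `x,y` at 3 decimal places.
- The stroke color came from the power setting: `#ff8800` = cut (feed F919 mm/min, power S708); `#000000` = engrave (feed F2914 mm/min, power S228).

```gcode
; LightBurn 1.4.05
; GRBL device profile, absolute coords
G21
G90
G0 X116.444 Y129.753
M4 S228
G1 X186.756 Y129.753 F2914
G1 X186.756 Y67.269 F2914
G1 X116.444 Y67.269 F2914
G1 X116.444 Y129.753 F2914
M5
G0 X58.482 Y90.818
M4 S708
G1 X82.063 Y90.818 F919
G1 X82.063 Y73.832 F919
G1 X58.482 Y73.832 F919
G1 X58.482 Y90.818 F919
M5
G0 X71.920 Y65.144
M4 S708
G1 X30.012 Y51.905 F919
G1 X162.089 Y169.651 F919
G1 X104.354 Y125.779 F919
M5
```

Each laser-on run becomes one SVG element. Flip Y back into SVG space with y_svg = 190.023 − y_machine.

Run 1: power S228 maps to stroke `#000000` (engrave). The run returns to its start, so emit a `<polygon>` with points (Y-flipped): 116.444,60.270 186.756,60.270 186.756,122.754 116.444,122.754.

Run 2: the run's S708 means `#ff8800` (cut). The run returns to its start, so emit a `<polygon>` with points (Y-flipped): 58.482,99.205 82.063,99.205 82.063,116.191 58.482,116.191.

Run 3: power S708 maps to stroke `#ff8800` (cut). The run is open, so emit a `<polyline>` with points (Y-flipped): 71.920,124.879 30.012,138.118 162.089,20.372 104.354,64.244.

<svg xmlns="http://www.w3.org/2000/svg" width="259.297mm" height="190.023mm" viewBox="0 0 259.297 190.023">
  <polygon points="116.444,60.270 186.756,60.270 186.756,122.754 116.444,122.754" fill="none" stroke="#000000"/>
  <polygon points="58.482,99.205 82.063,99.205 82.063,116.191 58.482,116.191" fill="none" stroke="#ff8800"/>
  <polyline points="71.920,124.879 30.012,138.118 162.089,20.372 104.354,64.244" fill="none" stroke="#ff8800"/>
</svg>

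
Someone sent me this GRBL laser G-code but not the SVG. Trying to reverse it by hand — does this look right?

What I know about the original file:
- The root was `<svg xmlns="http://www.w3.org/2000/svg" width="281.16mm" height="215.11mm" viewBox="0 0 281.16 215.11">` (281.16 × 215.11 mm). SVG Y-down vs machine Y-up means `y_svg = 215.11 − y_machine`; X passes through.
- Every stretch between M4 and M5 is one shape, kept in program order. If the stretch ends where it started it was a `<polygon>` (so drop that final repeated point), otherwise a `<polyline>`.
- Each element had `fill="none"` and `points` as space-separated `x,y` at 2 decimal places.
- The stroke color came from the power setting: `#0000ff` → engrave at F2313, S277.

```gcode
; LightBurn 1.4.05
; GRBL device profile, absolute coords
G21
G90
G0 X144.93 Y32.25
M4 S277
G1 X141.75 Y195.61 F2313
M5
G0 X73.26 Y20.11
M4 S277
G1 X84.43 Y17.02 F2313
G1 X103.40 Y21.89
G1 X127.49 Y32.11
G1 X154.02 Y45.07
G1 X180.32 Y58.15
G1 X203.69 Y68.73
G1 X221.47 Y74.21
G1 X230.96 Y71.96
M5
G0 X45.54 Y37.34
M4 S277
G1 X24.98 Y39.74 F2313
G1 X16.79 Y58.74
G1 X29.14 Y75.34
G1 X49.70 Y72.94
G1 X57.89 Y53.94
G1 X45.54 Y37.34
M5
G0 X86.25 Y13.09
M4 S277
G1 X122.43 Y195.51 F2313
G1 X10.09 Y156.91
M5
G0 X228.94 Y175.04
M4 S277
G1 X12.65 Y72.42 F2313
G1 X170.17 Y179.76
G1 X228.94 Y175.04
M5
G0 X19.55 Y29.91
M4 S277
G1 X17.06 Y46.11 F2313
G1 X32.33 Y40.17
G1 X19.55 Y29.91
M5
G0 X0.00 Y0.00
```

Machine Y-up, SVG Y-down with viewBox height 215.11, so y_svg = 215.11 − y_machine; X carries over. Every run uses S277, so all elements get stroke `#0000ff` (engrave).

Run 1: The run is open, so emit a `<polyline>` with points (Y-flipped): 144.93,182.86 141.75,19.50.

Run 2: The run is open, so emit a `<polyline>` with points (Y-flipped): 73.26,195.00 84.43,198.09 103.40,193.22 127.49,183.00 154.02,170.04 180.32,156.96 203.69,146.38 221.47,140.90 230.96,143.15.

Run 3: The run returns to its start, so emit a `<polygon>` with points (Y-flipped): 45.54,177.77 24.98,175.37 16.79,156.37 29.14,139.77 49.70,142.17 57.89,161.17.

Run 4: The run is open, so emit a `<polyline>` with points (Y-flipped): 86.25,202.02 122.43,19.60 10.09,58.20.

Run 5: The run returns to its start, so emit a `<polygon>` with points (Y-flipped): 228.94,40.07 12.65,142.69 170.17,35.35.

Run 6: The run returns to its start, so emit a `<polygon>` with points (Y-flipped): 19.55,185.20 17.06,169.00 32.33,174.94.

<svg xmlns="http://www.w3.org/2000/svg" width="281.16mm" height="215.11mm" viewBox="0 0 281.16 215.11">
  <polyline points="144.93,182.86 141.75,19.50" fill="none" stroke="#0000ff"/>
  <polyline points="73.26,195.00 84.43,198.09 103.40,193.22 127.49,183.00 154.02,170.04 180.32,156.96 203.69,146.38 221.47,140.90 230.96,143.15" fill="none" stroke="#0000ff"/>
  <polygon points="45.54,177.77 24.98,175.37 16.79,156.37 29.14,139.77 49.70,142.17 57.89,161.17" fill="none" stroke="#0000ff"/>
  <polyline points="86.25,202.02 122.43,19.60 10.09,58.20" fill="none" stroke="#0000ff"/>
  <polygon points="228.94,40.07 12.65,142.69 170.17,35.35" fill="none" stroke="#0000ff"/>
  <polygon points="19.55,185.20 17.06,169.00 32.33,174.94" fill="none" stroke="#0000ff"/>
</svg>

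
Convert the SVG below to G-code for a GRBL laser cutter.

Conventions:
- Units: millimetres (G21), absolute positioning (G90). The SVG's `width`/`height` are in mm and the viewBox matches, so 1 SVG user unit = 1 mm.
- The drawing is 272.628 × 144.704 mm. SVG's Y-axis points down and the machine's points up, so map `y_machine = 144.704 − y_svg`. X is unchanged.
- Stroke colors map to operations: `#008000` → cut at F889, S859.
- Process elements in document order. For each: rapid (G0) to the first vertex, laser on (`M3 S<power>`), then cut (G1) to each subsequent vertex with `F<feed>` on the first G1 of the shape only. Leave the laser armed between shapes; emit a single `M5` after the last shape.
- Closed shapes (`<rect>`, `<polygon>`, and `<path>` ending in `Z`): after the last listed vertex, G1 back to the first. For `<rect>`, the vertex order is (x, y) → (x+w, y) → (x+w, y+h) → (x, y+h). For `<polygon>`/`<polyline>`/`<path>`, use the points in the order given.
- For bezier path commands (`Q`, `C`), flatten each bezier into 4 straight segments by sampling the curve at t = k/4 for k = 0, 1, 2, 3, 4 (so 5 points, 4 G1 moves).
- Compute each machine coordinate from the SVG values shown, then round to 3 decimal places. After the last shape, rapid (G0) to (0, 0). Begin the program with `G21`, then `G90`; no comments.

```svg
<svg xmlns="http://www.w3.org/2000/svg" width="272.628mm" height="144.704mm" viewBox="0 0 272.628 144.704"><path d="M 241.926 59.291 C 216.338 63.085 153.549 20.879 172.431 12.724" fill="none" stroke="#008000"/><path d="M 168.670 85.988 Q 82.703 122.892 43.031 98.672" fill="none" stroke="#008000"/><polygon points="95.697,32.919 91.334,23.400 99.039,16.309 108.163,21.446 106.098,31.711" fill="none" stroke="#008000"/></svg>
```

G21
G90
G0 X241.926 Y85.413
M3 S859
G1 X217.617 Y89.942 F889
G1 X190.502 Y104.216
G1 X171.725 Y120.730
G1 X172.431 Y131.980
G0 X168.670 Y58.716
M3 S859
G1 X128.580 Y44.084 F889
G1 X94.277 Y37.093
G1 X65.760 Y37.742
G1 X43.031 Y46.032
G0 X95.697 Y111.785
M3 S859
G1 X91.334 Y121.304 F889
G1 X99.039 Y128.395
G1 X108.163 Y123.258
G1 X106.098 Y112.993
G1 X95.697 Y111.785
M5
G0 X0.000 Y0.000

viewBox `0 0 272.628 144.704` with mm width/height → 1 unit = 1 mm. Flip: y_m = 144.704 − y_svg.

**Shape 1** — `<path>` cubic bezier, stroke `#008000` → cut (S859, F889). Control points (SVG): P0=(241.926,59.291), P1=(216.338,63.085), P2=(153.549,20.879), P3=(172.431,12.724); sampled at t=k/4. Machine vertices: (241.926,85.413) → (217.617,89.942) → (190.502,104.216) → (171.725,120.730) → (172.431,131.980). Open path.

**Shape 2** — `<path>` quadratic bezier, stroke `#008000` → cut (S859, F889). Control points (SVG): P0=(168.670,85.988), P1=(82.703,122.892), P2=(43.031,98.672); sampled at t=k/4. Machine vertices: (168.670,58.716) → (128.580,44.084) → (94.277,37.093) → (65.760,37.742) → (43.031,46.032). Open path.

**Shape 3** — `<polygon>` regular polygon, stroke `#008000` → cut (S859, F889). Machine vertices: (95.697,111.785) → (91.334,121.304) → (99.039,128.395) → (108.163,123.258) → (106.098,112.993) → (95.697,111.785). Closed: final G1 returns to the first vertex.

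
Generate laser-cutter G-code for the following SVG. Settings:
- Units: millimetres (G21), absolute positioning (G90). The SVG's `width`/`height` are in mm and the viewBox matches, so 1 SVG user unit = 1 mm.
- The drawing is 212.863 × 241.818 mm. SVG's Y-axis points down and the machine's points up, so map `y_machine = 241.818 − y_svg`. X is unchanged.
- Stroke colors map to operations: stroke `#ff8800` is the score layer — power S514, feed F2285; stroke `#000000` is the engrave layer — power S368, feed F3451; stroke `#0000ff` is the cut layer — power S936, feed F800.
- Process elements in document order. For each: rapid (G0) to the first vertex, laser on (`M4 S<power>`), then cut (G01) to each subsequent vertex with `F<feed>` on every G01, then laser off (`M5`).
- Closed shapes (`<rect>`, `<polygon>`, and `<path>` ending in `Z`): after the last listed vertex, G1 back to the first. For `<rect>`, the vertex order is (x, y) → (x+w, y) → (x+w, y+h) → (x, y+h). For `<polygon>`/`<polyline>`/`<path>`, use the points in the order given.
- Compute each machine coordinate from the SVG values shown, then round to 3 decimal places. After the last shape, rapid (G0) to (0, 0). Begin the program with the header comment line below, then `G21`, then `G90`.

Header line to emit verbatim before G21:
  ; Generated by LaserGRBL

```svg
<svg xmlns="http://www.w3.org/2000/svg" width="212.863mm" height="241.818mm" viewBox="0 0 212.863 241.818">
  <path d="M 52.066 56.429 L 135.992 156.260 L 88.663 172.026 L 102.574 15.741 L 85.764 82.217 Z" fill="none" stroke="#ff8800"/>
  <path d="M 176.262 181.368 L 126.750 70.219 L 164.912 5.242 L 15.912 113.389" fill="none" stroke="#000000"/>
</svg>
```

; Generated by LaserGRBL
G21
G90
G0 X52.066 Y185.389
M4 S514
G01 X135.992 Y85.558 F2285
G01 X88.663 Y69.792 F2285
G01 X102.574 Y226.077 F2285
G01 X85.764 Y159.601 F2285
G01 X52.066 Y185.389 F2285
M5
G0 X176.262 Y60.450
M4 S368
G01 X126.750 Y171.599 F3451
G01 X164.912 Y236.576 F3451
G01 X15.912 Y128.429 F3451
M5
G0 X0.000 Y0.000

1 u = 1 mm; y_m = 241.818 − y.

[1] `<path>` closed polygon, #ff8800→score S514 F2285: (52.066,185.389) → (135.992,85.558) → (88.663,69.792) → (102.574,226.077) → (85.764,159.601) → (52.066,185.389) (closed)

[2] `<path>` open polyline, #000000→engrave S368 F3451: (176.262,60.450) → (126.750,171.599) → (164.912,236.576) → (15.912,128.429)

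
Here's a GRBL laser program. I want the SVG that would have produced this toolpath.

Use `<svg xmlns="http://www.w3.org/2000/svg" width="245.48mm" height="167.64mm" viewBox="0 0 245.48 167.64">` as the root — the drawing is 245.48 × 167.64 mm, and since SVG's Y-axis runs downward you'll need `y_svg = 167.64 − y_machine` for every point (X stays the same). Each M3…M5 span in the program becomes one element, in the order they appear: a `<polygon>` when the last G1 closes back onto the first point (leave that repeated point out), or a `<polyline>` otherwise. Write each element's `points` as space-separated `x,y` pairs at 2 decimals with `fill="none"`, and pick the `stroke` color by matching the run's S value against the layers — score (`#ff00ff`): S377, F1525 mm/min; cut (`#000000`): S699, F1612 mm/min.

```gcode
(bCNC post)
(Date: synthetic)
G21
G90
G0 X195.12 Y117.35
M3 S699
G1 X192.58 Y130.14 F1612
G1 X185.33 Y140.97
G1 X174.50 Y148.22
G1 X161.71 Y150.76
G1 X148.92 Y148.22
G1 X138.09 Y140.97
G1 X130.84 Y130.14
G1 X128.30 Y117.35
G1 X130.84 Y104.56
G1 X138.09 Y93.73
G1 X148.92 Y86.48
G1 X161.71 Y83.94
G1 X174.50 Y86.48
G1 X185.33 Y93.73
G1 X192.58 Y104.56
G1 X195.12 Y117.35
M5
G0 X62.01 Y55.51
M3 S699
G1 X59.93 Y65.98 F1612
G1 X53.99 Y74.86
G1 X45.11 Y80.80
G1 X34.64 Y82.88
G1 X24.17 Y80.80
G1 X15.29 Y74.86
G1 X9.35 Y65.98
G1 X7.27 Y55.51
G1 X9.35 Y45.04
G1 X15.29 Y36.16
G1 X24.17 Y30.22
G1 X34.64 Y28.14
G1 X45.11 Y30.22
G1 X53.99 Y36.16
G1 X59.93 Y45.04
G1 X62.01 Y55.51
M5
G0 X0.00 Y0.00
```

Each laser-on run becomes one SVG element. Flip Y back into SVG space with y_svg = 167.64 − y_machine. Every run uses S699, so all elements get stroke `#000000` (cut).

Run 1: The run returns to its start, so emit a `<polygon>` with points (Y-flipped): 195.12,50.29 192.58,37.50 185.33,26.67 174.50,19.42 161.71,16.88 148.92,19.42 138.09,26.67 130.84,37.50 128.30,50.29 130.84,63.08 138.09,73.91 148.92,81.16 161.71,83.70 174.50,81.16 185.33,73.91 192.58,63.08.

Run 2: The run returns to its start, so emit a `<polygon>` with points (Y-flipped): 62.01,112.13 59.93,101.66 53.99,92.78 45.11,86.84 34.64,84.76 24.17,86.84 15.29,92.78 9.35,101.66 7.27,112.13 9.35,122.60 15.29,131.48 24.17,137.42 34.64,139.50 45.11,137.42 53.99,131.48 59.93,122.60.

<svg xmlns="http://www.w3.org/2000/svg" width="245.48mm" height="167.64mm" viewBox="0 0 245.48 167.64">
  <polygon points="195.12,50.29 192.58,37.50 185.33,26.67 174.50,19.42 161.71,16.88 148.92,19.42 138.09,26.67 130.84,37.50 128.30,50.29 130.84,63.08 138.09,73.91 148.92,81.16 161.71,83.70 174.50,81.16 185.33,73.91 192.58,63.08" fill="none" stroke="#000000"/>
  <polygon points="62.01,112.13 59.93,101.66 53.99,92.78 45.11,86.84 34.64,84.76 24.17,86.84 15.29,92.78 9.35,101.66 7.27,112.13 9.35,122.60 15.29,131.48 24.17,137.42 34.64,139.50 45.11,137.42 53.99,131.48 59.93,122.60" fill="none" stroke="#000000"/>
</svg>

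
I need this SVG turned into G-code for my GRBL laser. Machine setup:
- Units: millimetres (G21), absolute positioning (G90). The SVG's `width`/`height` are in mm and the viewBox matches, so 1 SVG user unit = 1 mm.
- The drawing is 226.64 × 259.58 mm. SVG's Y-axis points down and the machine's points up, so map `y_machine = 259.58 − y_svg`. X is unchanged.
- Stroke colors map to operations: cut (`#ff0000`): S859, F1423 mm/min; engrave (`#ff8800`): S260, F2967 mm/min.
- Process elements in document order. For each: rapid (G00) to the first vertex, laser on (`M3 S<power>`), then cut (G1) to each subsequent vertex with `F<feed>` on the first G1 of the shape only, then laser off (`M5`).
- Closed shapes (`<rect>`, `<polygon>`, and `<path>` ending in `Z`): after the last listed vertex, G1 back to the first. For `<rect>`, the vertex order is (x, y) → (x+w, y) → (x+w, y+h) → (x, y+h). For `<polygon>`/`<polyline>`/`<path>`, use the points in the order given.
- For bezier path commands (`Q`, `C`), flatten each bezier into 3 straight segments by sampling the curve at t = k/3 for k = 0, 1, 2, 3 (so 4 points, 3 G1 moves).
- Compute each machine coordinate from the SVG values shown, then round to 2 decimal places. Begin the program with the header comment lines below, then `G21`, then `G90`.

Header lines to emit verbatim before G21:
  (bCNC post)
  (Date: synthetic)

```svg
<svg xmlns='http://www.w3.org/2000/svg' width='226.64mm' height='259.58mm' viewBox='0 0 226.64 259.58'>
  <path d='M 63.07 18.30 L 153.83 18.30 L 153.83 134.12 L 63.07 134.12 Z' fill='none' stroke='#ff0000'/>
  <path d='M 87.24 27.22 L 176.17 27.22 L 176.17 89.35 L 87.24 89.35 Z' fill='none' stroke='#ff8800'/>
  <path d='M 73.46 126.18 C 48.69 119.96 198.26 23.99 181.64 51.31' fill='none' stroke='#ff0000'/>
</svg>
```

(bCNC post)
(Date: synthetic)
G21
G90
G00 X63.07 Y241.28
M3 S859
G1 X153.83 Y241.28 F1423
G1 X153.83 Y125.46
G1 X63.07 Y125.46
G1 X63.07 Y241.28
M5
G00 X87.24 Y232.36
M3 S260
G1 X176.17 Y232.36 F2967
G1 X176.17 Y170.23
G1 X87.24 Y170.23
G1 X87.24 Y232.36
M5
G00 X73.46 Y133.40
M3 S859
G1 X94.19 Y161.65 F1423
G1 X155.48 Y202.38
G1 X181.64 Y208.27
M5

viewBox `0 0 226.64 259.58` with mm width/height → 1 unit = 1 mm. Flip: y_m = 259.58 − y_svg.

**Shape 1** — `<path>` rectangle, stroke `#ff0000` → cut (S859, F1423). Machine vertices: (63.07,241.28) → (153.83,241.28) → (153.83,125.46) → (63.07,125.46) → (63.07,241.28). Closed: final G1 returns to the first vertex.

**Shape 2** — `<path>` rectangle, stroke `#ff8800` → engrave (S260, F2967). Machine vertices: (87.24,232.36) → (176.17,232.36) → (176.17,170.23) → (87.24,170.23) → (87.24,232.36). Closed: final G1 returns to the first vertex.

**Shape 3** — `<path>` cubic bezier, stroke `#ff0000` → cut (S859, F1423). Control points (SVG): P0=(73.46,126.18), P1=(48.69,119.96), P2=(198.26,23.99), P3=(181.64,51.31); sampled at t=k/3. Machine vertices: (73.46,133.40) → (94.19,161.65) → (155.48,202.38) → (181.64,208.27). Open path.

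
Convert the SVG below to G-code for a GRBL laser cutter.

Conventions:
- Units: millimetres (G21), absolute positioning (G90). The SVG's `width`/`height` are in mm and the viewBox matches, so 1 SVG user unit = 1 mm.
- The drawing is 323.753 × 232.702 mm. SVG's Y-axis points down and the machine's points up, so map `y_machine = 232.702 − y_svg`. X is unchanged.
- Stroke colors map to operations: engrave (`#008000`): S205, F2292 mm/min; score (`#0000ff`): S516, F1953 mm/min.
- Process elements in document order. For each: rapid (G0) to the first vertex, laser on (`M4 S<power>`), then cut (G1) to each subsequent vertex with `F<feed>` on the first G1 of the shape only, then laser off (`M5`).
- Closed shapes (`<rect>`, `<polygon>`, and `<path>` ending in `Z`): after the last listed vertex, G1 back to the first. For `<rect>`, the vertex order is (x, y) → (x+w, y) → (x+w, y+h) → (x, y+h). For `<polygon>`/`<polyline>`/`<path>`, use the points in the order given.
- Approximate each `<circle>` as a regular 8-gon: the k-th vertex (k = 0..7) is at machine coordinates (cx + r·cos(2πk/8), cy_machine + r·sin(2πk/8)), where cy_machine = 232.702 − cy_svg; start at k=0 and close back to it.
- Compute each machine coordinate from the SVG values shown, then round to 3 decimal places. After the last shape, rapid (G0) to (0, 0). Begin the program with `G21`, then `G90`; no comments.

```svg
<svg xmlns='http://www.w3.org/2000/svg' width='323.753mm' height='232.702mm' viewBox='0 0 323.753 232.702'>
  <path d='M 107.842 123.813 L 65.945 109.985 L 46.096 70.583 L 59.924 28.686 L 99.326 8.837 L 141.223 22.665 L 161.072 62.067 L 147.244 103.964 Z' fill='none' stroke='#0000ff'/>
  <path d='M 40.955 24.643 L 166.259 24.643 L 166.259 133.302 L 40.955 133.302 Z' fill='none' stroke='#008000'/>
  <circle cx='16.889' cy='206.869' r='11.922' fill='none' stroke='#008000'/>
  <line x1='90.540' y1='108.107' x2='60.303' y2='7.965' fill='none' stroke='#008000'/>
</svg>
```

Since the viewBox matches the mm dimensions, user units are millimetres directly. The only transform is the Y-flip y_m = 232.702 − y_svg.

Shape 1 is a regular polygon drawn with `<path>`. Its stroke #0000ff means score at S516, F1953. After flipping Y the toolpath is (107.842,108.889) → (65.945,122.717) → (46.096,162.119) → (59.924,204.016) → (99.326,223.865) → (141.223,210.037) → (161.072,170.635) → (147.244,128.738) → (107.842,108.889), returning to the start.

Shape 2 is a rectangle drawn with `<path>`. Its stroke #008000 means engrave at S205, F2292. After flipping Y the toolpath is (40.955,208.059) → (166.259,208.059) → (166.259,99.400) → (40.955,99.400) → (40.955,208.059), returning to the start.

Shape 3 is a circle drawn with `<circle>`. Its stroke #008000 means engrave at S205, F2292. After flipping Y the toolpath is (28.811,25.833) → (25.319,34.263) → (16.889,37.755) → (8.459,34.263) → (4.967,25.833) → (8.459,17.403) → (16.889,13.911) → (25.319,17.403) → (28.811,25.833), returning to the start.

Shape 4 is a line segment drawn with `<line>`. Its stroke #008000 means engrave at S205, F2292. After flipping Y the toolpath is (90.540,124.595) → (60.303,224.737).

G21
G90
G0 X107.842 Y108.889
M4 S516
G1 X65.945 Y122.717 F1953
G1 X46.096 Y162.119
G1 X59.924 Y204.016
G1 X99.326 Y223.865
G1 X141.223 Y210.037
G1 X161.072 Y170.635
G1 X147.244 Y128.738
G1 X107.842 Y108.889
M5
G0 X40.955 Y208.059
M4 S205
G1 X166.259 Y208.059 F2292
G1 X166.259 Y99.400
G1 X40.955 Y99.400
G1 X40.955 Y208.059
M5
G0 X28.811 Y25.833
M4 S205
G1 X25.319 Y34.263 F2292
G1 X16.889 Y37.755
G1 X8.459 Y34.263
G1 X4.967 Y25.833
G1 X8.459 Y17.403
G1 X16.889 Y13.911
G1 X25.319 Y17.403
G1 X28.811 Y25.833
M5
G0 X90.540 Y124.595
M4 S205
G1 X60.303 Y224.737 F2292
M5
G0 X0.000 Y0.000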